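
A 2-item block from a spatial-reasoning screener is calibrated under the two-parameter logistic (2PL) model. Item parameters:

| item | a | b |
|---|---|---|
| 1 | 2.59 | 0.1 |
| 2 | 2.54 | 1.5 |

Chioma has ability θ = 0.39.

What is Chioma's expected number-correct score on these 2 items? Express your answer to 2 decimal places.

P(θ) = 1 / (1 + exp(−a(θ − b)))
P_1 = 1/(1+e^{-0.7511}) = 0.6794
P_2 = 1/(1+e^{2.8194}) = 0.0563
E[score] = 0.6794 + 0.0563 = 0.7357

0.74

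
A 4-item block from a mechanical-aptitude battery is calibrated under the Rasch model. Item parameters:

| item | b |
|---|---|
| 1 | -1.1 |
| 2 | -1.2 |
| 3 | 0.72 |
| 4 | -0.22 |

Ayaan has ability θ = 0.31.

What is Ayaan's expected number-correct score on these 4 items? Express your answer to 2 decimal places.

P(θ) = 1 / (1 + exp(−(θ − b)))
P_1 = 1/(1+e^{-1.4100}) = 0.8038
P_2 = 1/(1+e^{-1.5100}) = 0.8191
P_3 = 1/(1+e^{0.4100}) = 0.3989
P_4 = 1/(1+e^{-0.5300}) = 0.6295
E[score] = 0.8038 + 0.8191 + 0.3989 + 0.6295 = 2.6512

2.65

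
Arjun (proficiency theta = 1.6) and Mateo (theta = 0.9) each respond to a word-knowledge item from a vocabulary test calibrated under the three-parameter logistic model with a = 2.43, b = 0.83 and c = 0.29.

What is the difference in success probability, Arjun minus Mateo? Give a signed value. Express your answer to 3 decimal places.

0.230

P(theta) = c + (1 − c) · 1 / (1 + exp(−a(theta − b)))
P(Arjun) = 0.9053  [exponent 1.8711]
P(Mateo) = 0.6751  [exponent 0.1701]
Difference = 0.9053 − 0.6751 = 0.2302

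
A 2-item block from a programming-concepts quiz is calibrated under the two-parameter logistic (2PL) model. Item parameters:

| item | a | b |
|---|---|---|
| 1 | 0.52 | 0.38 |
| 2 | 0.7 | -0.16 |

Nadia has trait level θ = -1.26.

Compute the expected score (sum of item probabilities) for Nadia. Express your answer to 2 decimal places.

0.62

P(θ) = 1 / (1 + exp(−a(θ − b)))
P_1 = 1/(1+e^{0.8528}) = 0.2988
P_2 = 1/(1+e^{0.7700}) = 0.3165
E[score] = 0.2988 + 0.3165 = 0.6153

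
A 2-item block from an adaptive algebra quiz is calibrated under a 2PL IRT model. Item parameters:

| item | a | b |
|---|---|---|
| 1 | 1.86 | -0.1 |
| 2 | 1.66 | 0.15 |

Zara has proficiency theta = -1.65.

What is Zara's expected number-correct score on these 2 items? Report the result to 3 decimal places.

P(theta) = 1 / (1 + exp(−a(theta − b)))
P_1 = 1/(1+e^{2.8830}) = 0.0530
P_2 = 1/(1+e^{2.9880}) = 0.0480
E[score] = 0.0530 + 0.0480 = 0.1010

0.101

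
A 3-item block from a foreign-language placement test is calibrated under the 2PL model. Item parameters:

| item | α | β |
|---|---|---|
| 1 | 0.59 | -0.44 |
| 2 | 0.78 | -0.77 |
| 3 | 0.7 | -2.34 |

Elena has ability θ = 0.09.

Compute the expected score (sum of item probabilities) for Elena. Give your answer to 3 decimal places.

P(θ) = 1 / (1 + exp(−α(θ − β)))
P_1 = 1/(1+e^{-0.3127}) = 0.5775
P_2 = 1/(1+e^{-0.6708}) = 0.6617
P_3 = 1/(1+e^{-1.7010}) = 0.8457
E[score] = 0.5775 + 0.6617 + 0.8457 = 2.0849

2.085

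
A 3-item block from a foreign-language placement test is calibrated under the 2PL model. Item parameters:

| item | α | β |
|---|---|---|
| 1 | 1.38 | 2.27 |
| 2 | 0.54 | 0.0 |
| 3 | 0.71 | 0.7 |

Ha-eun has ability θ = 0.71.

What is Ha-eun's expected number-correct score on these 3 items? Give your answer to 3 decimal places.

P(θ) = 1 / (1 + exp(−α(θ − β)))
P_1 = 1/(1+e^{2.1528}) = 0.1041
P_2 = 1/(1+e^{-0.3834}) = 0.5947
P_3 = 1/(1+e^{-0.0071}) = 0.5018
E[score] = 0.1041 + 0.5947 + 0.5018 = 1.2005

1.201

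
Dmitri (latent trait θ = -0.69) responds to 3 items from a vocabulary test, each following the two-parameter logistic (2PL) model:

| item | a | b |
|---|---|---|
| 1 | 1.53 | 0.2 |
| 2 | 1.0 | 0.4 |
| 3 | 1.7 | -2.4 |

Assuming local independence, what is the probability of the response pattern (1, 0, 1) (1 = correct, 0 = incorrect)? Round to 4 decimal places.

0.1447

P(θ) = 1 / (1 + exp(−a(θ − b)))
P_1 = 1/(1+e^{1.3617}) = 0.2040
P_2 = 1/(1+e^{1.0900}) = 0.2516
P_3 = 1/(1+e^{-2.9070}) = 0.9482
L = P_1 × (1−P_2) × P_3 = 0.2040 × 0.7484 × 0.9482 = 0.14473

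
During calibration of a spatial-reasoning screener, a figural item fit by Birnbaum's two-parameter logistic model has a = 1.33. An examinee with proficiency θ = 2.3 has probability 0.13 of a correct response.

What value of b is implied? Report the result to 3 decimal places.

3.729

P(θ) = 1 / (1 + exp(−a(θ − b)))
logit(0.13) = ln(0.13/0.87) = -1.9010
b = θ − logit/(a) = 2.3 − (-1.9010)/1.3300 = 3.7293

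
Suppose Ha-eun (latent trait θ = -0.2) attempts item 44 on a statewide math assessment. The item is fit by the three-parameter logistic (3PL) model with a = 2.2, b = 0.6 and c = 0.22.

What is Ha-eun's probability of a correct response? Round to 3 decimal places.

P(θ) = c + (1 − c) · 1 / (1 + exp(−a(θ − b)))
Exponent: 2.2 × (-0.2 − 0.6) = -1.7600
1/(1 + e^{1.7600}) = 0.1468
P = 0.22 + 0.78 × 0.1468 = 0.3345

0.334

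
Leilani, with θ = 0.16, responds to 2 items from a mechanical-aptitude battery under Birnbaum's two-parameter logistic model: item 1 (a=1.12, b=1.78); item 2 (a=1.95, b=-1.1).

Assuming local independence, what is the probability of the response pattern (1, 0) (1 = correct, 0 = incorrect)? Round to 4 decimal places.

P(θ) = 1 / (1 + exp(−a(θ − b)))
P_1 = 1/(1+e^{1.8144}) = 0.1401
P_2 = 1/(1+e^{-2.4570}) = 0.9211
L = P_1 × (1−P_2) = 0.1401 × 0.0789 = 0.01106

0.0111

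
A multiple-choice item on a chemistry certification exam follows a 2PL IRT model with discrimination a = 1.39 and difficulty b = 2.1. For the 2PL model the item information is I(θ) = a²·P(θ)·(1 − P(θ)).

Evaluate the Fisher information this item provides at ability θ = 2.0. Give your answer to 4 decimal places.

P = 1/(1+e^{0.1390}) = 0.4653
P(1−P) = 0.4653 × 0.5347 = 0.2488
I = a² × P(1−P) = 1.39² × 0.2488 = 0.48070

0.4807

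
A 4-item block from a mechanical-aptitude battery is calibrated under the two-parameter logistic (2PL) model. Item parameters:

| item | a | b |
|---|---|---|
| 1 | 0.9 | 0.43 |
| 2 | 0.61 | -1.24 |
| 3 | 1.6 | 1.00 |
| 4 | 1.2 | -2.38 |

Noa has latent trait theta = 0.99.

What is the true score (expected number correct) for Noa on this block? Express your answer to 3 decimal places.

P(theta) = 1 / (1 + exp(−a(theta − b)))
P_1 = 1/(1+e^{-0.5040}) = 0.6234
P_2 = 1/(1+e^{-1.3603}) = 0.7958
P_3 = 1/(1+e^{0.0160}) = 0.4960
P_4 = 1/(1+e^{-4.0440}) = 0.9828
E[score] = 0.6234 + 0.7958 + 0.4960 + 0.9828 = 2.8980

2.898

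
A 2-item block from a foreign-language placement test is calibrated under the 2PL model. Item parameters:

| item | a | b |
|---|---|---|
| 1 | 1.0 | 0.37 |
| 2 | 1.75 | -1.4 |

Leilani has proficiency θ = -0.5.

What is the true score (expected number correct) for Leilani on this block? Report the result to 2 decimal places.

1.12

P(θ) = 1 / (1 + exp(−a(θ − b)))
P_1 = 1/(1+e^{0.8700}) = 0.2953
P_2 = 1/(1+e^{-1.5750}) = 0.8285
E[score] = 0.2953 + 0.8285 = 1.1237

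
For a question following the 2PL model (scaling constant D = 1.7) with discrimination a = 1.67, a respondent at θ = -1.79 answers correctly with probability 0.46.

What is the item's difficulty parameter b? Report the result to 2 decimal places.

-1.73

P(θ) = 1 / (1 + exp(−D·a(θ − b)))
logit(0.46) = ln(0.46/0.54) = -0.1603
b = θ − logit/(1.7·a) = -1.79 − (-0.1603)/2.8390 = -1.7335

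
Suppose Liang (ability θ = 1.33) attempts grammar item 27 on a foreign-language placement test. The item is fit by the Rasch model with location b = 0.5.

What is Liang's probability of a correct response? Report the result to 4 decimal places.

0.6964

P(θ) = 1 / (1 + exp(−(θ − b)))
Exponent: (1.33 − 0.5) = 0.8300
1/(1 + e^{-0.8300}) = 0.6964
P = 0.6964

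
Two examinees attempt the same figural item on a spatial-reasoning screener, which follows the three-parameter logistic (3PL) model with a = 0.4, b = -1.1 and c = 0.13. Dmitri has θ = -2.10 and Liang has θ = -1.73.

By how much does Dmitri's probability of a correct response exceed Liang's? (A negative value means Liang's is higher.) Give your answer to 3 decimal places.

-0.031

P(θ) = c + (1 − c) · 1 / (1 + exp(−a(θ − b)))
P(Dmitri) = 0.4791  [exponent -0.4000]
P(Liang) = 0.5105  [exponent -0.2520]
Difference = 0.4791 − 0.5105 = -0.0313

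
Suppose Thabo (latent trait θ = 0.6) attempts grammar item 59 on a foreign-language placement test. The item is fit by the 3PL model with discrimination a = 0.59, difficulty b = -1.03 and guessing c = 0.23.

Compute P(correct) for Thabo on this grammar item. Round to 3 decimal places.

P(θ) = c + (1 − c) · 1 / (1 + exp(−a(θ − b)))
Exponent: 0.59 × (0.6 − (-1.03)) = 0.9617
1/(1 + e^{-0.9617}) = 0.7235
P = 0.23 + 0.77 × 0.7235 = 0.7871

0.787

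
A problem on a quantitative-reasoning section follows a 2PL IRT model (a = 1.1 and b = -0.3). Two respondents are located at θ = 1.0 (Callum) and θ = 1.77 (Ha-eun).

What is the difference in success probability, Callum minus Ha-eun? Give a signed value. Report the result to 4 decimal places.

-0.1001

P(θ) = 1 / (1 + exp(−a(θ − b)))
P(Callum) = 0.8069  [exponent 1.4300]
P(Ha-eun) = 0.9070  [exponent 2.2770]
Difference = 0.8069 − 0.9070 = -0.1001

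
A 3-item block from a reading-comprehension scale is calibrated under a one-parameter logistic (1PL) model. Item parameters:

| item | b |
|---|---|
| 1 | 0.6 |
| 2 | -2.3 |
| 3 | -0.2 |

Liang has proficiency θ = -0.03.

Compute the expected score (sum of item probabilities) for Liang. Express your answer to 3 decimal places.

1.796

P(θ) = 1 / (1 + exp(−(θ − b)))
P_1 = 1/(1+e^{0.6300}) = 0.3475
P_2 = 1/(1+e^{-2.2700}) = 0.9064
P_3 = 1/(1+e^{-0.1700}) = 0.5424
E[score] = 0.3475 + 0.9064 + 0.5424 = 1.7963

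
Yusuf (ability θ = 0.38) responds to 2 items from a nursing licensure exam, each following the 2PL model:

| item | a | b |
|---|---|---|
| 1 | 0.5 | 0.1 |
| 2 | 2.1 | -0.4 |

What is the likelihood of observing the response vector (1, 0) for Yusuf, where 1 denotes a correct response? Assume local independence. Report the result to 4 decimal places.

P(θ) = 1 / (1 + exp(−a(θ − b)))
P_1 = 1/(1+e^{-0.1400}) = 0.5349
P_2 = 1/(1+e^{-1.6380}) = 0.8373
L = P_1 × (1−P_2) = 0.5349 × 0.1627 = 0.08706

0.0871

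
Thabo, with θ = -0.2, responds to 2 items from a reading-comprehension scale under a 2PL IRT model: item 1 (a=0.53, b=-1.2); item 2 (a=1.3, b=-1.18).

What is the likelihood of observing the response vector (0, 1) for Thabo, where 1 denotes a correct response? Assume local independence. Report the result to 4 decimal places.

P(θ) = 1 / (1 + exp(−a(θ − b)))
P_1 = 1/(1+e^{-0.5300}) = 0.6295
P_2 = 1/(1+e^{-1.2740}) = 0.7814
L = (1−P_1) × P_2 = 0.3705 × 0.7814 = 0.28953

0.2895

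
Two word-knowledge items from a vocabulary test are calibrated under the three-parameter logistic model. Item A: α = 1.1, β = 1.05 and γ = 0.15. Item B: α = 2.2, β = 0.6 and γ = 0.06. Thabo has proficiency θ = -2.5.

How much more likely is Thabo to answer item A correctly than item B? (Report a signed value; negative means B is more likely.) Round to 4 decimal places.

0.1058

P(θ) = γ + (1 − γ) · 1 / (1 + exp(−α(θ − β)))
P_A = 0.1668
P_B = 0.0610
P_A − P_B = 0.1058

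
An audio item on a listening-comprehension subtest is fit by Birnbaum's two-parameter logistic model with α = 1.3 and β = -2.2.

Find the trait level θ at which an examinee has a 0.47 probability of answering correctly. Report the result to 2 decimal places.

P(θ) = 1 / (1 + exp(−α(θ − β)))
logit = ln(0.4700/0.5300) = -0.1201
θ = β + logit/(α) = -2.2 + (-0.1201)/1.3000 = -2.2924

-2.29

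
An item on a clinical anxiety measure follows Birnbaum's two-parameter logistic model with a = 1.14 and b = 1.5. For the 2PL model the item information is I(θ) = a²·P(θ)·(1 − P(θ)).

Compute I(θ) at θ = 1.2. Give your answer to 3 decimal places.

0.316

P = 1/(1+e^{0.3420}) = 0.4153
P(1−P) = 0.4153 × 0.5847 = 0.2428
I = a² × P(1−P) = 1.14² × 0.2428 = 0.31558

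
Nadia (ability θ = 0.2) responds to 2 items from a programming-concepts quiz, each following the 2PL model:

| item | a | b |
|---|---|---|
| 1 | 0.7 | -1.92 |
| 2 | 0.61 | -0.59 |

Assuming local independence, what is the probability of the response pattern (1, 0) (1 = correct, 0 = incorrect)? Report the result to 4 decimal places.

P(θ) = 1 / (1 + exp(−a(θ − b)))
P_1 = 1/(1+e^{-1.4840}) = 0.8152
P_2 = 1/(1+e^{-0.4819}) = 0.6182
L = P_1 × (1−P_2) = 0.8152 × 0.3818 = 0.31124

0.3112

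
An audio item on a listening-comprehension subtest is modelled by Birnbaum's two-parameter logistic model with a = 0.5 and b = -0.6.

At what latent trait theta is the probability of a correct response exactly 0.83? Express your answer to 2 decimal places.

P(theta) = 1 / (1 + exp(−a(theta − b)))
logit = ln(0.8300/0.1700) = 1.5856
theta = b + logit/(a) = -0.6 + 1.5856/0.5000 = 2.5713

2.57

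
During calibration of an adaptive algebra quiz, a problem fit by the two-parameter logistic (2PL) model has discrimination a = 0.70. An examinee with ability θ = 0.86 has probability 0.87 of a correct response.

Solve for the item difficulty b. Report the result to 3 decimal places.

-1.856

P(θ) = 1 / (1 + exp(−a(θ − b)))
logit(0.87) = ln(0.87/0.13) = 1.9010
b = θ − logit/(a) = 0.86 − 1.9010/0.7000 = -1.8557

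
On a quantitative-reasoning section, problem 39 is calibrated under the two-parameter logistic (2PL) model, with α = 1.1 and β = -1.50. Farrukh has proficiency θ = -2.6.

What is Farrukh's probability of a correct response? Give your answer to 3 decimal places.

0.230

P(θ) = 1 / (1 + exp(−α(θ − β)))
Exponent: 1.1 × (-2.6 − (-1.50)) = -1.2100
1/(1 + e^{1.2100}) = 0.2297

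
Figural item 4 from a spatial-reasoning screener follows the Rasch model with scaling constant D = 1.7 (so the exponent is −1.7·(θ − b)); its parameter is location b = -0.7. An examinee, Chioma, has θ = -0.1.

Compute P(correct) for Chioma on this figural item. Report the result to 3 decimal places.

0.735

P(θ) = 1 / (1 + exp(−D·(θ − b)))
Exponent: 1.7 × (-0.1 − (-0.7)) = 1.0200
1/(1 + e^{-1.0200}) = 0.7350
P = 0.7350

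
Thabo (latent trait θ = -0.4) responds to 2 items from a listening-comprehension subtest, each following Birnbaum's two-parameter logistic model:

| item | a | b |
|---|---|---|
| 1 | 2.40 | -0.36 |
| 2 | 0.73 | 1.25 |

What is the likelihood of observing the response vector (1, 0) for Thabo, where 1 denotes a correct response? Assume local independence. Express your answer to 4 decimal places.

0.3662

P(θ) = 1 / (1 + exp(−a(θ − b)))
P_1 = 1/(1+e^{0.0960}) = 0.4760
P_2 = 1/(1+e^{1.2045}) = 0.2307
L = P_1 × (1−P_2) = 0.4760 × 0.7693 = 0.36621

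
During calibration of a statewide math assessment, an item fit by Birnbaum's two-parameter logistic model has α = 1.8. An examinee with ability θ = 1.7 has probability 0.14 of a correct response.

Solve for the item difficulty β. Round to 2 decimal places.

P(θ) = 1 / (1 + exp(−α(θ − β)))
logit(0.14) = ln(0.14/0.86) = -1.8153
β = θ − logit/(α) = 1.7 − (-1.8153)/1.8000 = 2.7085

2.71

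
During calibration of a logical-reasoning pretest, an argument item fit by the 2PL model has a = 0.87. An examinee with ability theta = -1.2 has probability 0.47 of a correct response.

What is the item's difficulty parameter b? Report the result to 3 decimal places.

P(theta) = 1 / (1 + exp(−a(theta − b)))
logit(0.47) = ln(0.47/0.53) = -0.1201
b = theta − logit/(a) = -1.2 − (-0.1201)/0.8700 = -1.0619

-1.062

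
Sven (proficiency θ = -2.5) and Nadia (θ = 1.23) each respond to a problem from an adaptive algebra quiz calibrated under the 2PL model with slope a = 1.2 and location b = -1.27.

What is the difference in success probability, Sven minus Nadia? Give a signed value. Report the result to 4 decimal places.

P(θ) = 1 / (1 + exp(−a(θ − b)))
P(Sven) = 0.1860  [exponent -1.4760]
P(Nadia) = 0.9526  [exponent 3.0000]
Difference = 0.1860 − 0.9526 = -0.7665

-0.7665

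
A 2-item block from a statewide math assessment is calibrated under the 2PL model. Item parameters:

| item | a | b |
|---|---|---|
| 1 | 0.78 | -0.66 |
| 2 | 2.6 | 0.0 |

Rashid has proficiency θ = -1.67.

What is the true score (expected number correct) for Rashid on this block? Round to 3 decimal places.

0.325

P(θ) = 1 / (1 + exp(−a(θ − b)))
P_1 = 1/(1+e^{0.7878}) = 0.3126
P_2 = 1/(1+e^{4.3420}) = 0.0128
E[score] = 0.3126 + 0.0128 = 0.3255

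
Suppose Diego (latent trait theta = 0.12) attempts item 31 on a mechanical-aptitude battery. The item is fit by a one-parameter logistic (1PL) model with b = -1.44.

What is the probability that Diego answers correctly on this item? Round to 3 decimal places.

P(theta) = 1 / (1 + exp(−(theta − b)))
Exponent: (0.12 − (-1.44)) = 1.5600
1/(1 + e^{-1.5600}) = 0.8264
P = 0.8264

0.826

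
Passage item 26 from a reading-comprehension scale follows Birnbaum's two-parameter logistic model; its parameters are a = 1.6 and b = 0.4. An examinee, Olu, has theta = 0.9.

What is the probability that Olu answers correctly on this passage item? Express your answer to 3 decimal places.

0.690

P(theta) = 1 / (1 + exp(−a(theta − b)))
Exponent: 1.6 × (0.9 − 0.4) = 0.8000
1/(1 + e^{-0.8000}) = 0.6900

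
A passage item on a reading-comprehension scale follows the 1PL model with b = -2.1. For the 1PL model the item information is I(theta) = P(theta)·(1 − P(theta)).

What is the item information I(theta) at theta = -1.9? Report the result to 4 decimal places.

0.2475

P = 1/(1+e^{-0.2000}) = 0.5498
P(1−P) = 0.5498 × 0.4502 = 0.2475
I = P(1−P) = 0.24752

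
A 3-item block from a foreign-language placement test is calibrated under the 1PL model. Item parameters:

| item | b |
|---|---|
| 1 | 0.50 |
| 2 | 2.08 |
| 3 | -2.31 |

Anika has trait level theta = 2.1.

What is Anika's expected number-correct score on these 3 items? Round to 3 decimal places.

P(theta) = 1 / (1 + exp(−(theta − b)))
P_1 = 1/(1+e^{-1.6000}) = 0.8320
P_2 = 1/(1+e^{-0.0200}) = 0.5050
P_3 = 1/(1+e^{-4.4100}) = 0.9880
E[score] = 0.8320 + 0.5050 + 0.9880 = 2.3250

2.325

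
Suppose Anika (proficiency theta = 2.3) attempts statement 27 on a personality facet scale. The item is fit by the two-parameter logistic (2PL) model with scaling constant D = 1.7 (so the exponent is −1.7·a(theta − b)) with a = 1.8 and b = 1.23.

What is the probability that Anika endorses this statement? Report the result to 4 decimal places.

0.9635

P(theta) = 1 / (1 + exp(−D·a(theta − b)))
Exponent: 1.7 × 1.8 × (2.3 − 1.23) = 3.2742
1/(1 + e^{-3.2742}) = 0.9635
P = 0.9635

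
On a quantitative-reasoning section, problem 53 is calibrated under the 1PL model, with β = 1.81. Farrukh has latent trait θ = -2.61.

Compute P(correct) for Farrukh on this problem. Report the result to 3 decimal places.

0.012

P(θ) = 1 / (1 + exp(−(θ − β)))
Exponent: (-2.61 − 1.81) = -4.4200
1/(1 + e^{4.4200}) = 0.0119
P = 0.0119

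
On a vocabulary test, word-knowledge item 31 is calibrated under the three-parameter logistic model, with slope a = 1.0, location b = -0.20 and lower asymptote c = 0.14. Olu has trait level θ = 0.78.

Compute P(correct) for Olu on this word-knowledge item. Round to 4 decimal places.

0.7653

P(θ) = c + (1 − c) · 1 / (1 + exp(−a(θ − b)))
Exponent: 1.0 × (0.78 − (-0.20)) = 0.9800
1/(1 + e^{-0.9800}) = 0.7271
P = 0.14 + 0.86 × 0.7271 = 0.7653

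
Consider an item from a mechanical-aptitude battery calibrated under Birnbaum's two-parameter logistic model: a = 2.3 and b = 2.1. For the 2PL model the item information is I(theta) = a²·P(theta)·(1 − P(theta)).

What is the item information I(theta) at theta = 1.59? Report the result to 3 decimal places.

P = 1/(1+e^{1.1730}) = 0.2363
P(1−P) = 0.2363 × 0.7637 = 0.1805
I = a² × P(1−P) = 2.3² × 0.1805 = 0.95468

0.955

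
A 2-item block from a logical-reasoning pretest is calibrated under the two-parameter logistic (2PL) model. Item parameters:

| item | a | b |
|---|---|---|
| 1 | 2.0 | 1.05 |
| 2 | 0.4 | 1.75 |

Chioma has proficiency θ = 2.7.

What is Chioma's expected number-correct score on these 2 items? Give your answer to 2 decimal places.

1.56

P(θ) = 1 / (1 + exp(−a(θ − b)))
P_1 = 1/(1+e^{-3.3000}) = 0.9644
P_2 = 1/(1+e^{-0.3800}) = 0.5939
E[score] = 0.9644 + 0.5939 = 1.5583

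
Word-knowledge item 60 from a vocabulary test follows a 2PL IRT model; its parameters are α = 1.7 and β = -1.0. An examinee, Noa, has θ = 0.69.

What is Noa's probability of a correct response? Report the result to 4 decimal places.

P(θ) = 1 / (1 + exp(−α(θ − β)))
Exponent: 1.7 × (0.69 − (-1.0)) = 2.8730
1/(1 + e^{-2.8730}) = 0.9465

0.9465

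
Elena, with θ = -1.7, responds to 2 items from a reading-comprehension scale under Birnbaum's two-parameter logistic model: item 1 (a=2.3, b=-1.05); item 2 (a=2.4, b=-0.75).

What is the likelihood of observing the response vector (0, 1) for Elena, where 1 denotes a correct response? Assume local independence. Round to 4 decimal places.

0.0758

P(θ) = 1 / (1 + exp(−a(θ − b)))
P_1 = 1/(1+e^{1.4950}) = 0.1832
P_2 = 1/(1+e^{2.2800}) = 0.0928
L = (1−P_1) × P_2 = 0.8168 × 0.0928 = 0.07580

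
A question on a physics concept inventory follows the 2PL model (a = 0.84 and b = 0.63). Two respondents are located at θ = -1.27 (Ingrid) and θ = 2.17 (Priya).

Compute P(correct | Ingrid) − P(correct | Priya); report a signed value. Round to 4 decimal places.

-0.6162

P(θ) = 1 / (1 + exp(−a(θ − b)))
P(Ingrid) = 0.1685  [exponent -1.5960]
P(Priya) = 0.7848  [exponent 1.2936]
Difference = 0.1685 − 0.7848 = -0.6162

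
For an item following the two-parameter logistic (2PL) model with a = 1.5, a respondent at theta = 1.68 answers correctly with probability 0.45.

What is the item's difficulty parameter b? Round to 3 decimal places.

1.814

P(theta) = 1 / (1 + exp(−a(theta − b)))
logit(0.45) = ln(0.45/0.55) = -0.2007
b = theta − logit/(a) = 1.68 − (-0.2007)/1.5000 = 1.8138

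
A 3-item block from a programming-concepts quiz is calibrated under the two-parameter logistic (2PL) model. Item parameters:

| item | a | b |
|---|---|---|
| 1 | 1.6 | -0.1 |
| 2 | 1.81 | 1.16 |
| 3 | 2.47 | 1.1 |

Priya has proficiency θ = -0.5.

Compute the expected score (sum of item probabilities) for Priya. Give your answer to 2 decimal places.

P(θ) = 1 / (1 + exp(−a(θ − b)))
P_1 = 1/(1+e^{0.6400}) = 0.3452
P_2 = 1/(1+e^{3.0046}) = 0.0472
P_3 = 1/(1+e^{3.9520}) = 0.0189
E[score] = 0.3452 + 0.0472 + 0.0189 = 0.4113

0.41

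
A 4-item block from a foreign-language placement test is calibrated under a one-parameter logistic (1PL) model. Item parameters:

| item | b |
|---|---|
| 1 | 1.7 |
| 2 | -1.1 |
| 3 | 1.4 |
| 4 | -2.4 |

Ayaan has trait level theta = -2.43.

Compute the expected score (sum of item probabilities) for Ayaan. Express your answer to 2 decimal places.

P(theta) = 1 / (1 + exp(−(theta − b)))
P_1 = 1/(1+e^{4.1300}) = 0.0158
P_2 = 1/(1+e^{1.3300}) = 0.2092
P_3 = 1/(1+e^{3.8300}) = 0.0212
P_4 = 1/(1+e^{0.0300}) = 0.4925
E[score] = 0.0158 + 0.2092 + 0.0212 + 0.4925 = 0.7387

0.74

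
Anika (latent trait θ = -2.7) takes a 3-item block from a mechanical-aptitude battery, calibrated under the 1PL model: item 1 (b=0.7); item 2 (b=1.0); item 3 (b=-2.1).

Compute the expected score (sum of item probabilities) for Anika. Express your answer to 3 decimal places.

0.411

P(θ) = 1 / (1 + exp(−(θ − b)))
P_1 = 1/(1+e^{3.4000}) = 0.0323
P_2 = 1/(1+e^{3.7000}) = 0.0241
P_3 = 1/(1+e^{0.6000}) = 0.3543
E[score] = 0.0323 + 0.0241 + 0.3543 = 0.4108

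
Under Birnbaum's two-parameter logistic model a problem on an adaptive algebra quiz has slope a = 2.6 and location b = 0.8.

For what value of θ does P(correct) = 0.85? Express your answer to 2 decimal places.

P(θ) = 1 / (1 + exp(−a(θ − b)))
logit = ln(0.8500/0.1500) = 1.7346
θ = b + logit/(a) = 0.8 + 1.7346/2.6000 = 1.4672

1.47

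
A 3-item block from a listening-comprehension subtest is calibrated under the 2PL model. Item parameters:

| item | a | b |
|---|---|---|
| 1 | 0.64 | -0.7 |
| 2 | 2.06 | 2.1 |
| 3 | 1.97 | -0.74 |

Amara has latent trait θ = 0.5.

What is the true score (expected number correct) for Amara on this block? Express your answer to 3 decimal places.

P(θ) = 1 / (1 + exp(−a(θ − b)))
P_1 = 1/(1+e^{-0.7680}) = 0.6831
P_2 = 1/(1+e^{3.2960}) = 0.0357
P_3 = 1/(1+e^{-2.4428}) = 0.9200
E[score] = 0.6831 + 0.0357 + 0.9200 = 1.6388

1.639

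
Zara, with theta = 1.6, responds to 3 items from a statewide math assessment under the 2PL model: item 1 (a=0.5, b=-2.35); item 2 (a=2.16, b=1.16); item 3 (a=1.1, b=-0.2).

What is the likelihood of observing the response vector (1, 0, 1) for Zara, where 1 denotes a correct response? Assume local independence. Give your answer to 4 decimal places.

0.2151

P(theta) = 1 / (1 + exp(−a(theta − b)))
P_1 = 1/(1+e^{-1.9750}) = 0.8781
P_2 = 1/(1+e^{-0.9504}) = 0.7212
P_3 = 1/(1+e^{-1.9800}) = 0.8787
L = P_1 × (1−P_2) × P_3 = 0.8781 × 0.2788 × 0.8787 = 0.21513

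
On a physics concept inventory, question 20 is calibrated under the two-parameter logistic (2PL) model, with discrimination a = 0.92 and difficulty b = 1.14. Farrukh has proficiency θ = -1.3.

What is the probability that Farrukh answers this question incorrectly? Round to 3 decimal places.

0.904

P(θ) = 1 / (1 + exp(−a(θ − b)))
Exponent: 0.92 × (-1.3 − 1.14) = -2.2448
1/(1 + e^{2.2448}) = 0.0958
P(incorrect) = 1 − 0.0958 = 0.9042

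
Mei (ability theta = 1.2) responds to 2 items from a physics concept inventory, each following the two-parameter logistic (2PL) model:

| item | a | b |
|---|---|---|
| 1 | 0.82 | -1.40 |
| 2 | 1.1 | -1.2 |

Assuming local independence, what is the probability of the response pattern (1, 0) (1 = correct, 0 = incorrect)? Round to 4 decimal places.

P(theta) = 1 / (1 + exp(−a(theta − b)))
P_1 = 1/(1+e^{-2.1320}) = 0.8940
P_2 = 1/(1+e^{-2.6400}) = 0.9334
L = P_1 × (1−P_2) = 0.8940 × 0.0666 = 0.05955

0.0595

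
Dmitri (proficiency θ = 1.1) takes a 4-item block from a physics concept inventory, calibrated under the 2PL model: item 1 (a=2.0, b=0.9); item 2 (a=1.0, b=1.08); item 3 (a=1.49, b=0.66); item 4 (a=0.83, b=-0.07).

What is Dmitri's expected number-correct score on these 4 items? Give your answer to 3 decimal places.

2.487

P(θ) = 1 / (1 + exp(−a(θ − b)))
P_1 = 1/(1+e^{-0.4000}) = 0.5987
P_2 = 1/(1+e^{-0.0200}) = 0.5050
P_3 = 1/(1+e^{-0.6556}) = 0.6583
P_4 = 1/(1+e^{-0.9711}) = 0.7253
E[score] = 0.5987 + 0.5050 + 0.6583 + 0.7253 = 2.4873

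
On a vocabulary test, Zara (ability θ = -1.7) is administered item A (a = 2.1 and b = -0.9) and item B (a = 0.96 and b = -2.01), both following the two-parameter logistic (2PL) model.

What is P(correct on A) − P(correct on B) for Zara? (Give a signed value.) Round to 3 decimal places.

-0.417

P(θ) = 1 / (1 + exp(−a(θ − b)))
P_A = 0.1571
P_B = 0.5739
P_A − P_B = -0.4168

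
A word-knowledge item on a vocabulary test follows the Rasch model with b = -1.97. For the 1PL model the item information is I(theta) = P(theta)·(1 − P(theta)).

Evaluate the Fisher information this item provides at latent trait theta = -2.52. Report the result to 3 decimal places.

P = 1/(1+e^{0.5500}) = 0.3659
P(1−P) = 0.3659 × 0.6341 = 0.2320
I = P(1−P) = 0.23201

0.232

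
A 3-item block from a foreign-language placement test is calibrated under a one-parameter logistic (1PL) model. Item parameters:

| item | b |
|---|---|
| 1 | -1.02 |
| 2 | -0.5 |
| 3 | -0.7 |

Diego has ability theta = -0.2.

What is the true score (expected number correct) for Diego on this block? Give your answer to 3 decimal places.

1.891

P(theta) = 1 / (1 + exp(−(theta − b)))
P_1 = 1/(1+e^{-0.8200}) = 0.6942
P_2 = 1/(1+e^{-0.3000}) = 0.5744
P_3 = 1/(1+e^{-0.5000}) = 0.6225
E[score] = 0.6942 + 0.5744 + 0.6225 = 1.8911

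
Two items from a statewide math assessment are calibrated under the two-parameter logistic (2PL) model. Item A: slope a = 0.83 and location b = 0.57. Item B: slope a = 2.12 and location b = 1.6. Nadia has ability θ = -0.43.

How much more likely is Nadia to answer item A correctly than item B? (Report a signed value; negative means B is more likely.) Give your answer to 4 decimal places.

0.2903

P(θ) = 1 / (1 + exp(−a(θ − b)))
P_A = 0.3036
P_B = 0.0133
P_A − P_B = 0.2903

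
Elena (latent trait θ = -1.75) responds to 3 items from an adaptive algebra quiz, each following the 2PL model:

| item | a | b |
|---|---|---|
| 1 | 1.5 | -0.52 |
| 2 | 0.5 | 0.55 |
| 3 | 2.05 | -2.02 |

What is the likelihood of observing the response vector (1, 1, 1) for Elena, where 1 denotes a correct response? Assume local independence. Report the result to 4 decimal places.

0.0208

P(θ) = 1 / (1 + exp(−a(θ − b)))
P_1 = 1/(1+e^{1.8450}) = 0.1365
P_2 = 1/(1+e^{1.1500}) = 0.2405
P_3 = 1/(1+e^{-0.5535}) = 0.6349
L = P_1 × P_2 × P_3 = 0.1365 × 0.2405 × 0.6349 = 0.02084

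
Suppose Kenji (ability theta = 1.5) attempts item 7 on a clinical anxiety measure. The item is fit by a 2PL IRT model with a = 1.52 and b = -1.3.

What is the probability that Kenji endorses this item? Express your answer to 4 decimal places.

0.9860

P(theta) = 1 / (1 + exp(−a(theta − b)))
Exponent: 1.52 × (1.5 − (-1.3)) = 4.2560
1/(1 + e^{-4.2560}) = 0.9860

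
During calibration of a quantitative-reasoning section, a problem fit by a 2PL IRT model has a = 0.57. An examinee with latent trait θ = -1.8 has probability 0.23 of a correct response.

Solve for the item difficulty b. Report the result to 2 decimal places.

P(θ) = 1 / (1 + exp(−a(θ − b)))
logit(0.23) = ln(0.23/0.77) = -1.2083
b = θ − logit/(a) = -1.8 − (-1.2083)/0.5700 = 0.3198

0.32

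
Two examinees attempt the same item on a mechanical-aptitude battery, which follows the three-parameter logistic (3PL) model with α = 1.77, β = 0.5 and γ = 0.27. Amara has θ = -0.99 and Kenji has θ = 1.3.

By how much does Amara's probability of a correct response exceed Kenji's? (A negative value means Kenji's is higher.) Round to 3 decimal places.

-0.539

P(θ) = γ + (1 − γ) · 1 / (1 + exp(−α(θ − β)))
P(Amara) = 0.3187  [exponent -2.6373]
P(Kenji) = 0.8574  [exponent 1.4160]
Difference = 0.3187 − 0.8574 = -0.5387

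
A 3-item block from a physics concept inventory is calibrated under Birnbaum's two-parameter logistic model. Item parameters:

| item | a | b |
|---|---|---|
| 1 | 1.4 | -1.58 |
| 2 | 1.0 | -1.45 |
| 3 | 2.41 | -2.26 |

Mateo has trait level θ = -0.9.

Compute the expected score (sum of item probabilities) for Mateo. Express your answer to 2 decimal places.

2.32

P(θ) = 1 / (1 + exp(−a(θ − b)))
P_1 = 1/(1+e^{-0.9520}) = 0.7215
P_2 = 1/(1+e^{-0.5500}) = 0.6341
P_3 = 1/(1+e^{-3.2776}) = 0.9637
E[score] = 0.7215 + 0.6341 + 0.9637 = 2.3193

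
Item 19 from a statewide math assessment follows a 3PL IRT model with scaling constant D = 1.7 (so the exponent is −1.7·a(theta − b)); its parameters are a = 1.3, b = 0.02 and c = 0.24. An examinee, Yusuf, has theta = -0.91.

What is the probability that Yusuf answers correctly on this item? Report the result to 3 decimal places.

P(theta) = c + (1 − c) · 1 / (1 + exp(−D·a(theta − b)))
Exponent: 1.7 × 1.3 × (-0.91 − 0.02) = -2.0553
1/(1 + e^{2.0553}) = 0.1135
P = 0.24 + 0.76 × 0.1135 = 0.3263

0.326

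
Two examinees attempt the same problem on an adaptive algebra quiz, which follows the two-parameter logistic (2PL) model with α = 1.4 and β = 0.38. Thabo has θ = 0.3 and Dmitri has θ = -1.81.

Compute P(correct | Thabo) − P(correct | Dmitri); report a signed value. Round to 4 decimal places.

P(θ) = 1 / (1 + exp(−α(θ − β)))
P(Thabo) = 0.4720  [exponent -0.1120]
P(Dmitri) = 0.0445  [exponent -3.0660]
Difference = 0.4720 − 0.0445 = 0.4275

0.4275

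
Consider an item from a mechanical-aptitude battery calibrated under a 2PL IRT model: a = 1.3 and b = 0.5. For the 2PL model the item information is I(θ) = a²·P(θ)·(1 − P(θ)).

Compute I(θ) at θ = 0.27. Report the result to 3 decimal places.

0.413

P = 1/(1+e^{0.2990}) = 0.4258
P(1−P) = 0.4258 × 0.5742 = 0.2445
I = a² × P(1−P) = 1.3² × 0.2445 = 0.41320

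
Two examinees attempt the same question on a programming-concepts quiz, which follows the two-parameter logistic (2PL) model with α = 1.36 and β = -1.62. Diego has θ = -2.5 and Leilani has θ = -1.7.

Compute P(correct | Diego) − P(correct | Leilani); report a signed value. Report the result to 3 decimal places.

-0.241

P(θ) = 1 / (1 + exp(−α(θ − β)))
P(Diego) = 0.2320  [exponent -1.1968]
P(Leilani) = 0.4728  [exponent -0.1088]
Difference = 0.2320 − 0.4728 = -0.2408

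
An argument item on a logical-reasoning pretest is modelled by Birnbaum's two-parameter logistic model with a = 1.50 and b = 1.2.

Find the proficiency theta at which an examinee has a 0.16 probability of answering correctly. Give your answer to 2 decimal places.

P(theta) = 1 / (1 + exp(−a(theta − b)))
logit = ln(0.1600/0.8400) = -1.6582
theta = b + logit/(a) = 1.2 + (-1.6582)/1.5000 = 0.0945

0.09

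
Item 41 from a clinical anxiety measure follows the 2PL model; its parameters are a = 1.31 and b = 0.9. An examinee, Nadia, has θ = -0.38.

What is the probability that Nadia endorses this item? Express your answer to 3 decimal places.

P(θ) = 1 / (1 + exp(−a(θ − b)))
Exponent: 1.31 × (-0.38 − 0.9) = -1.6768
1/(1 + e^{1.6768}) = 0.1575

0.158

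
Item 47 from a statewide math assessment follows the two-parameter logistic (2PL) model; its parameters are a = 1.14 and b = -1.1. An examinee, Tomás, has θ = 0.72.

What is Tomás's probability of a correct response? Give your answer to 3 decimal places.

0.888

P(θ) = 1 / (1 + exp(−a(θ − b)))
Exponent: 1.14 × (0.72 − (-1.1)) = 2.0748
1/(1 + e^{-2.0748}) = 0.8884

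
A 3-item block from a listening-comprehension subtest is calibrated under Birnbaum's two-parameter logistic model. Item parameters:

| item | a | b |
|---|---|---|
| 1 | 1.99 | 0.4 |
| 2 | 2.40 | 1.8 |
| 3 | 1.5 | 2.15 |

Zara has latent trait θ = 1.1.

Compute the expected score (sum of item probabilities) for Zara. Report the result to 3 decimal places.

1.130

P(θ) = 1 / (1 + exp(−a(θ − b)))
P_1 = 1/(1+e^{-1.3930}) = 0.8011
P_2 = 1/(1+e^{1.6800}) = 0.1571
P_3 = 1/(1+e^{1.5750}) = 0.1715
E[score] = 0.8011 + 0.1571 + 0.1715 = 1.1297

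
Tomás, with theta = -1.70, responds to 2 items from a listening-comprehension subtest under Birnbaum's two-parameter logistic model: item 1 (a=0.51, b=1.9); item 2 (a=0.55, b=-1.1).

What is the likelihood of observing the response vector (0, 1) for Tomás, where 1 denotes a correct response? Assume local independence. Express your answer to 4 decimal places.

P(theta) = 1 / (1 + exp(−a(theta − b)))
P_1 = 1/(1+e^{1.8360}) = 0.1375
P_2 = 1/(1+e^{0.3300}) = 0.4182
L = (1−P_1) × P_2 = 0.8625 × 0.4182 = 0.36072

0.3607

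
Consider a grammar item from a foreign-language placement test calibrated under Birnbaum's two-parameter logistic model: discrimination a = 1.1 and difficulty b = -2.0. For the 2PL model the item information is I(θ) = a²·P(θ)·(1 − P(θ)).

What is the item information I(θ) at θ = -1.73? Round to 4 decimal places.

P = 1/(1+e^{-0.2970}) = 0.5737
P(1−P) = 0.5737 × 0.4263 = 0.2446
I = a² × P(1−P) = 1.1² × 0.2446 = 0.29593

0.2959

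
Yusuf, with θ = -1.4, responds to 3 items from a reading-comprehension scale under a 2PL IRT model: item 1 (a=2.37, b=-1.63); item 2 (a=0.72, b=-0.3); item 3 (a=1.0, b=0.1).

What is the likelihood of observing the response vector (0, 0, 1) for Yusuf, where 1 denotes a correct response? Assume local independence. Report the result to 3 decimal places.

0.046

P(θ) = 1 / (1 + exp(−a(θ − b)))
P_1 = 1/(1+e^{-0.5451}) = 0.6330
P_2 = 1/(1+e^{0.7920}) = 0.3117
P_3 = 1/(1+e^{1.5000}) = 0.1824
L = (1−P_1) × (1−P_2) × P_3 = 0.3670 × 0.6883 × 0.1824 = 0.04608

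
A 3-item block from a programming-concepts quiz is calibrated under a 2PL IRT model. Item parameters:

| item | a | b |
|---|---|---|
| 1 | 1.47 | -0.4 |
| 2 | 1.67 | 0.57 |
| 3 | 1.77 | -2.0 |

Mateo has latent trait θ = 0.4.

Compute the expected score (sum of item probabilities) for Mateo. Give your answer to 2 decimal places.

2.18

P(θ) = 1 / (1 + exp(−a(θ − b)))
P_1 = 1/(1+e^{-1.1760}) = 0.7642
P_2 = 1/(1+e^{0.2839}) = 0.4295
P_3 = 1/(1+e^{-4.2480}) = 0.9859
E[score] = 0.7642 + 0.4295 + 0.9859 = 2.1796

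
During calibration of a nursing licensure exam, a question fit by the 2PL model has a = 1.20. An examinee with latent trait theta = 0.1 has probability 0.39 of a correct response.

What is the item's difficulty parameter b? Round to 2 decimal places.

P(theta) = 1 / (1 + exp(−a(theta − b)))
logit(0.39) = ln(0.39/0.61) = -0.4473
b = theta − logit/(a) = 0.1 − (-0.4473)/1.2000 = 0.4728

0.47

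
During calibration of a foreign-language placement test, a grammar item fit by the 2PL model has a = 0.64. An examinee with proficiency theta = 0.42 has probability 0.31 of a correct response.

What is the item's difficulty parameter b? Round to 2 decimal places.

P(theta) = 1 / (1 + exp(−a(theta − b)))
logit(0.31) = ln(0.31/0.69) = -0.8001
b = theta − logit/(a) = 0.42 − (-0.8001)/0.6400 = 1.6702

1.67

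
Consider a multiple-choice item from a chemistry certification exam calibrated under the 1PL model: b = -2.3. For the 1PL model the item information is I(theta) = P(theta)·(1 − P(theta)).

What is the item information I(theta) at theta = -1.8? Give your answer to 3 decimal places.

P = 1/(1+e^{-0.5000}) = 0.6225
P(1−P) = 0.6225 × 0.3775 = 0.2350
I = P(1−P) = 0.23500

0.235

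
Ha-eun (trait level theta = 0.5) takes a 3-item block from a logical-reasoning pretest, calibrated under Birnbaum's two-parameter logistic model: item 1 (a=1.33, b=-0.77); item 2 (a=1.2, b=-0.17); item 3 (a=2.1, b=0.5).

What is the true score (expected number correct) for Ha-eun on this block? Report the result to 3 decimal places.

P(theta) = 1 / (1 + exp(−a(theta − b)))
P_1 = 1/(1+e^{-1.6891}) = 0.8441
P_2 = 1/(1+e^{-0.8040}) = 0.6908
P_3 = 1/(1+e^{0.0000}) = 0.5000
E[score] = 0.8441 + 0.6908 + 0.5000 = 2.0349

2.035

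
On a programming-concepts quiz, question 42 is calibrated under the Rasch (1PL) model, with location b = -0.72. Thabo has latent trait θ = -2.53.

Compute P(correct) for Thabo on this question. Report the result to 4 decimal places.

0.1406

P(θ) = 1 / (1 + exp(−(θ − b)))
Exponent: (-2.53 − (-0.72)) = -1.8100
1/(1 + e^{1.8100}) = 0.1406
P = 0.1406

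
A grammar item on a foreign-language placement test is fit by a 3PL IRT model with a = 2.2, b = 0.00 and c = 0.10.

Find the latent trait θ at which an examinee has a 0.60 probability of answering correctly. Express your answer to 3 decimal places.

P(θ) = c + (1 − c) · 1 / (1 + exp(−a(θ − b)))
Remove guessing floor: (0.60 − 0.10)/(1 − 0.10) = 0.5556
logit = ln(0.5556/0.4444) = 0.2231
θ = b + logit/(a) = 0.00 + 0.2231/2.2000 = 0.1014

0.101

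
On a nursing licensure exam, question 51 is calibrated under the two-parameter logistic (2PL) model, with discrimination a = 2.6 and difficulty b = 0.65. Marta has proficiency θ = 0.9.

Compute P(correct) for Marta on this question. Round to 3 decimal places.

0.657

P(θ) = 1 / (1 + exp(−a(θ − b)))
Exponent: 2.6 × (0.9 − 0.65) = 0.6500
1/(1 + e^{-0.6500}) = 0.6570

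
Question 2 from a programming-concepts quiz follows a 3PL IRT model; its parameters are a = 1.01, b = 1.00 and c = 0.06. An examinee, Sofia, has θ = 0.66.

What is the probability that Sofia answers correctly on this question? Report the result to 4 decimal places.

P(θ) = c + (1 − c) · 1 / (1 + exp(−a(θ − b)))
Exponent: 1.01 × (0.66 − 1.00) = -0.3434
1/(1 + e^{0.3434}) = 0.4150
P = 0.06 + 0.94 × 0.4150 = 0.4501

0.4501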